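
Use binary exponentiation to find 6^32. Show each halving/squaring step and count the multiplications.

Computing 6^32 by squaring (build up from 6^1; each line after the first costs one multiplication):

6^1 = 6
6^2 = (6^1)^2 = 6^2 = 36
6^4 = (6^2)^2 = 36^2 = 1296
6^8 = (6^4)^2 = 1296^2 = 1679616
6^16 = (6^8)^2 = 1679616^2 = 2821109907456
6^32 = (6^16)^2 = 2821109907456^2 = 7958661109946400884391936

Result: 7958661109946400884391936
Multiplications needed: 5 (5 lines after 6^1)

6^32 = 7958661109946400884391936. Using exponentiation by squaring, this requires 5 multiplications. The key idea: if the exponent is even, square the half-power; if odd, multiply by the base once.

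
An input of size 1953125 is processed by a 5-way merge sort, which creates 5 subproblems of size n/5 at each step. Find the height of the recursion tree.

For divide and conquer with division factor 5:

Problem sizes at each level:
Level 0: 1953125
Level 1: 390625
Level 2: 78125
Level 3: 15625
Level 4: 3125
Level 5: 625
Level 6: 125
Level 7: 25
Level 8: 5
Level 9: 1

The root is level 0 and the size-1 base case is level 9 (the tree spans levels 0 through 9, i.e. 10 levels counting the root), so the depth is the number of divisions: log_5(1953125) = 9

The recursion tree depth is log_5(1953125) = 9. At each level, the problem size is divided by 5, so it takes 9 divisions to reduce to a base case of size 1. The algorithm makes 5 recursive calls at each level.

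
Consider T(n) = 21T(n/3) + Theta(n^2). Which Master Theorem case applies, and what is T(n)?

Master Theorem for T(n) = 21T(n/3) + O(n^2):

a = 21, b = 3, c = 2
log_b(a) = log_3(21) = 2.7712

Case 1: c = 2 < log_3(21) = 2.7712
T(n) = O(n^(log_3 21))

For T(n) = 21T(n/3) + O(n^2): log_3(21) = 2.7712. This is Case 1 of the Master Theorem (c < log_b(a), work dominated by leaves), giving O(n^(log_3 21)).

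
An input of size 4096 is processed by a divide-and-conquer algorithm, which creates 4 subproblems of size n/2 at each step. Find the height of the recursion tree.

For divide and conquer with division factor 2:

Problem sizes at each level:
Level 0: 4096
Level 1: 2048
Level 2: 1024
Level 3: 512
Level 4: 256
Level 5: 128
Level 6: 64
Level 7: 32
Level 8: 16
Level 9: 8
Level 10: 4
Level 11: 2
Level 12: 1

The root is level 0 and the size-1 base case is level 12 (the tree spans levels 0 through 12, i.e. 13 levels counting the root), so the depth is the number of divisions: log_2(4096) = 12

The recursion tree depth is log_2(4096) = 12. At each level, the problem size is divided by 2, so it takes 12 divisions to reduce to a base case of size 1. The algorithm makes 4 recursive calls at each level.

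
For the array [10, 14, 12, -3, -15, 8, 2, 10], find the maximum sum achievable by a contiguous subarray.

Using Kadane's algorithm on [10, 14, 12, -3, -15, 8, 2, 10]:

Scanning through the array:
Position 1 (value 14): max_ending_here = 24, max_so_far = 24
Position 2 (value 12): max_ending_here = 36, max_so_far = 36
Position 3 (value -3): max_ending_here = 33, max_so_far = 36
Position 4 (value -15): max_ending_here = 18, max_so_far = 36
Position 5 (value 8): max_ending_here = 26, max_so_far = 36
Position 6 (value 2): max_ending_here = 28, max_so_far = 36
Position 7 (value 10): max_ending_here = 38, max_so_far = 38

Maximum subarray: [10, 14, 12, -3, -15, 8, 2, 10]
Maximum sum: 38

The maximum subarray is [10, 14, 12, -3, -15, 8, 2, 10] with sum 38. This subarray runs from index 0 to index 7.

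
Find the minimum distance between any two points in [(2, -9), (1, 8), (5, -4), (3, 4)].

Computing all pairwise distances among 4 points:

d((2, -9), (1, 8)) = 17.0294
d((2, -9), (5, -4)) = 5.831
d((2, -9), (3, 4)) = 13.0384
d((1, 8), (5, -4)) = 12.6491
d((1, 8), (3, 4)) = 4.4721 <-- minimum
d((5, -4), (3, 4)) = 8.2462

Closest pair: (1, 8) and (3, 4) with distance 4.4721

The closest pair is (1, 8) and (3, 4) with Euclidean distance 4.4721. For 4 points, brute-force pairwise comparison is shown above. For large n, the divide-and-conquer algorithm (sort by x, recurse on halves, check the dividing strip) achieves O(n log n).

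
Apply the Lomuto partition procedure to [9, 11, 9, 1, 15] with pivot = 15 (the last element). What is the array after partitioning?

Lomuto partition with pivot = 15:

Initial array: [9, 11, 9, 1, 15]

arr[0]=9 <= 15: swap with position 0, array becomes [9, 11, 9, 1, 15]
arr[1]=11 <= 15: swap with position 1, array becomes [9, 11, 9, 1, 15]
arr[2]=9 <= 15: swap with position 2, array becomes [9, 11, 9, 1, 15]
arr[3]=1 <= 15: swap with position 3, array becomes [9, 11, 9, 1, 15]

Place pivot at position 4: [9, 11, 9, 1, 15]
Pivot position: 4

After partitioning with pivot 15, the array becomes [9, 11, 9, 1, 15]. The pivot is placed at index 4. All elements to the left of the pivot are <= 15, and all elements to the right are > 15.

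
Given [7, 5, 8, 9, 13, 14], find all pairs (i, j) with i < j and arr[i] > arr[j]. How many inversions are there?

Finding inversions in [7, 5, 8, 9, 13, 14]:

(0, 1): arr[0]=7 > arr[1]=5

Total inversions: 1

The array has 1 inversion(s): (0,1). Each pair (i,j) satisfies i < j and arr[i] > arr[j].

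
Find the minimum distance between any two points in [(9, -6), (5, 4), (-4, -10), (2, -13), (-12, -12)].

Computing all pairwise distances among 5 points:

d((9, -6), (5, 4)) = 10.7703
d((9, -6), (-4, -10)) = 13.6015
d((9, -6), (2, -13)) = 9.8995
d((9, -6), (-12, -12)) = 21.8403
d((5, 4), (-4, -10)) = 16.6433
d((5, 4), (2, -13)) = 17.2627
d((5, 4), (-12, -12)) = 23.3452
d((-4, -10), (2, -13)) = 6.7082 <-- minimum
d((-4, -10), (-12, -12)) = 8.2462
d((2, -13), (-12, -12)) = 14.0357

Closest pair: (-4, -10) and (2, -13) with distance 6.7082

The closest pair is (-4, -10) and (2, -13) with Euclidean distance 6.7082. For 5 points, brute-force pairwise comparison is shown above. For large n, the divide-and-conquer algorithm (sort by x, recurse on halves, check the dividing strip) achieves O(n log n).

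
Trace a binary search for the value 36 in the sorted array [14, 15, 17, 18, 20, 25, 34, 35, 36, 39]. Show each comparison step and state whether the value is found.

Binary search for 36 in [14, 15, 17, 18, 20, 25, 34, 35, 36, 39]:

lo=0, hi=9, mid=4, arr[mid]=20 -> 20 < 36, search right half
lo=5, hi=9, mid=7, arr[mid]=35 -> 35 < 36, search right half
lo=8, hi=9, mid=8, arr[mid]=36 -> Found target at index 8!

Binary search finds 36 at index 8 after 3 comparisons. The search repeatedly halves the search space by comparing with the middle element.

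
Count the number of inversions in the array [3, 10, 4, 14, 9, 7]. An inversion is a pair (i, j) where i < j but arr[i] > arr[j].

Finding inversions in [3, 10, 4, 14, 9, 7]:

(1, 2): arr[1]=10 > arr[2]=4
(1, 4): arr[1]=10 > arr[4]=9
(1, 5): arr[1]=10 > arr[5]=7
(3, 4): arr[3]=14 > arr[4]=9
(3, 5): arr[3]=14 > arr[5]=7
(4, 5): arr[4]=9 > arr[5]=7

Total inversions: 6

The array has 6 inversion(s): (1,2), (1,4), (1,5), (3,4), (3,5), (4,5). Each pair (i,j) satisfies i < j and arr[i] > arr[j].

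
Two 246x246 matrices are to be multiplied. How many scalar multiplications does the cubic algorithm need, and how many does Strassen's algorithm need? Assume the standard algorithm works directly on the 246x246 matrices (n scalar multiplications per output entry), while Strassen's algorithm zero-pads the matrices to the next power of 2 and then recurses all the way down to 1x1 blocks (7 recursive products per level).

Matrix multiplication for 246x246 matrices:

Strassen's algorithm requires power-of-2 dimensions. Pad 246x246 to 256x256 (next power of 2).

Standard algorithm: 246^3 = 14886936 multiplications
Strassen's algorithm: 7^(log2(256)) = 7^8 = 5764801 multiplications
Savings: 14886936 - 5764801 = 9122135 multiplications

Standard: 14886936 multiplications (246^3). Strassen: 5764801 multiplications (7^8, after padding to 256x256). Strassen reduces 8 recursive multiplications to 7 at each level.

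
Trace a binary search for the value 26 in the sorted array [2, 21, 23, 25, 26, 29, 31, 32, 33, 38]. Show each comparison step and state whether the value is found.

Binary search for 26 in [2, 21, 23, 25, 26, 29, 31, 32, 33, 38]:

lo=0, hi=9, mid=4, arr[mid]=26 -> Found target at index 4!

Binary search finds 26 at index 4 after 1 comparisons. The search repeatedly halves the search space by comparing with the middle element.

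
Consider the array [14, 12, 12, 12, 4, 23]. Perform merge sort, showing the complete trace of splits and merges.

Merge sort trace:

Split: [14, 12, 12, 12, 4, 23] -> [14, 12, 12] and [12, 4, 23]
  Split: [14, 12, 12] -> [14] and [12, 12]
    Split: [12, 12] -> [12] and [12]
    Merge: [12] + [12] -> [12, 12]
  Merge: [14] + [12, 12] -> [12, 12, 14]
  Split: [12, 4, 23] -> [12] and [4, 23]
    Split: [4, 23] -> [4] and [23]
    Merge: [4] + [23] -> [4, 23]
  Merge: [12] + [4, 23] -> [4, 12, 23]
Merge: [12, 12, 14] + [4, 12, 23] -> [4, 12, 12, 12, 14, 23]

Final sorted array: [4, 12, 12, 12, 14, 23]

The merge sort proceeds by recursively splitting the array and merging sorted halves.
After all merges, the sorted array is [4, 12, 12, 12, 14, 23].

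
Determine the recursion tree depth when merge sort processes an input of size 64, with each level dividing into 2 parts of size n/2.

For divide and conquer with division factor 2:

Problem sizes at each level:
Level 0: 64
Level 1: 32
Level 2: 16
Level 3: 8
Level 4: 4
Level 5: 2
Level 6: 1

The root is level 0 and the size-1 base case is level 6 (the tree spans levels 0 through 6, i.e. 7 levels counting the root), so the depth is the number of divisions: log_2(64) = 6

The recursion tree depth is log_2(64) = 6. At each level, the problem size is divided by 2, so it takes 6 divisions to reduce to a base case of size 1. The algorithm makes 2 recursive calls at each level.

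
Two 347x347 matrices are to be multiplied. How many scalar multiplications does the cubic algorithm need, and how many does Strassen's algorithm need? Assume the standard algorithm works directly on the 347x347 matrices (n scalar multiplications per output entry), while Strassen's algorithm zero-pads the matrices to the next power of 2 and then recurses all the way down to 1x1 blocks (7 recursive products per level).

Matrix multiplication for 347x347 matrices:

Strassen's algorithm requires power-of-2 dimensions. Pad 347x347 to 512x512 (next power of 2).

Standard algorithm: 347^3 = 41781923 multiplications
Strassen's algorithm: 7^(log2(512)) = 7^9 = 40353607 multiplications
Savings: 41781923 - 40353607 = 1428316 multiplications

Standard: 41781923 multiplications (347^3). Strassen: 40353607 multiplications (7^9, after padding to 512x512). Strassen reduces 8 recursive multiplications to 7 at each level.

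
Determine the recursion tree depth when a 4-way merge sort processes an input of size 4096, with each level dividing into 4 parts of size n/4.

For divide and conquer with division factor 4:

Problem sizes at each level:
Level 0: 4096
Level 1: 1024
Level 2: 256
Level 3: 64
Level 4: 16
Level 5: 4
Level 6: 1

The root is level 0 and the size-1 base case is level 6 (the tree spans levels 0 through 6, i.e. 7 levels counting the root), so the depth is the number of divisions: log_4(4096) = 6

The recursion tree depth is log_4(4096) = 6. At each level, the problem size is divided by 4, so it takes 6 divisions to reduce to a base case of size 1. The algorithm makes 4 recursive calls at each level.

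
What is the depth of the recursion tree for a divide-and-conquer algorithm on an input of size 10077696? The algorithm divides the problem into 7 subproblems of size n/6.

For divide and conquer with division factor 6:

Problem sizes at each level:
Level 0: 10077696
Level 1: 1679616
Level 2: 279936
Level 3: 46656
Level 4: 7776
Level 5: 1296
Level 6: 216
Level 7: 36
Level 8: 6
Level 9: 1

The root is level 0 and the size-1 base case is level 9 (the tree spans levels 0 through 9, i.e. 10 levels counting the root), so the depth is the number of divisions: log_6(10077696) = 9

The recursion tree depth is log_6(10077696) = 9. At each level, the problem size is divided by 6, so it takes 9 divisions to reduce to a base case of size 1. The algorithm makes 7 recursive calls at each level.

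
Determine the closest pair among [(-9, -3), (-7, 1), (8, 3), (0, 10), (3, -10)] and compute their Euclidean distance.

Computing all pairwise distances among 5 points:

d((-9, -3), (-7, 1)) = 4.4721 <-- minimum
d((-9, -3), (8, 3)) = 18.0278
d((-9, -3), (0, 10)) = 15.8114
d((-9, -3), (3, -10)) = 13.8924
d((-7, 1), (8, 3)) = 15.1327
d((-7, 1), (0, 10)) = 11.4018
d((-7, 1), (3, -10)) = 14.8661
d((8, 3), (0, 10)) = 10.6301
d((8, 3), (3, -10)) = 13.9284
d((0, 10), (3, -10)) = 20.2237

Closest pair: (-9, -3) and (-7, 1) with distance 4.4721

The closest pair is (-9, -3) and (-7, 1) with Euclidean distance 4.4721. For 5 points, brute-force pairwise comparison is shown above. For large n, the divide-and-conquer algorithm (sort by x, recurse on halves, check the dividing strip) achieves O(n log n).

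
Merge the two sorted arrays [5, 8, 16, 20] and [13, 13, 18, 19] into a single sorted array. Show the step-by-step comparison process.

Merging process:

Compare 5 vs 13: take 5 from left. Merged: [5]
Compare 8 vs 13: take 8 from left. Merged: [5, 8]
Compare 16 vs 13: take 13 from right. Merged: [5, 8, 13]
Compare 16 vs 13: take 13 from right. Merged: [5, 8, 13, 13]
Compare 16 vs 18: take 16 from left. Merged: [5, 8, 13, 13, 16]
Compare 20 vs 18: take 18 from right. Merged: [5, 8, 13, 13, 16, 18]
Compare 20 vs 19: take 19 from right. Merged: [5, 8, 13, 13, 16, 18, 19]
Append remaining from left: [20]. Merged: [5, 8, 13, 13, 16, 18, 19, 20]

Final merged array: [5, 8, 13, 13, 16, 18, 19, 20]
Total comparisons: 7

The merged array is [5, 8, 13, 13, 16, 18, 19, 20], requiring 7 comparisons. The merge step runs in O(n) time where n is the total number of elements.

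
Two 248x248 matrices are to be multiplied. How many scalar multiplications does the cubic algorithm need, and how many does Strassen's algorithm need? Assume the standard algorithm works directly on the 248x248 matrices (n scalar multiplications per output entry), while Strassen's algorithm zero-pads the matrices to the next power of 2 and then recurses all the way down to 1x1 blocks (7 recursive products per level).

Matrix multiplication for 248x248 matrices:

Strassen's algorithm requires power-of-2 dimensions. Pad 248x248 to 256x256 (next power of 2).

Standard algorithm: 248^3 = 15252992 multiplications
Strassen's algorithm: 7^(log2(256)) = 7^8 = 5764801 multiplications
Savings: 15252992 - 5764801 = 9488191 multiplications

Standard: 15252992 multiplications (248^3). Strassen: 5764801 multiplications (7^8, after padding to 256x256). Strassen reduces 8 recursive multiplications to 7 at each level.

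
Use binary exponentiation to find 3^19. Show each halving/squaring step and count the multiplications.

Computing 3^19 by squaring (build up from 3^1; each line after the first costs one multiplication):

3^1 = 3
3^2 = (3^1)^2 = 3^2 = 9
3^4 = (3^2)^2 = 9^2 = 81
3^8 = (3^4)^2 = 81^2 = 6561
3^9 = 3 * 3^8 = 3 * 6561 = 19683
3^18 = (3^9)^2 = 19683^2 = 387420489
3^19 = 3 * 3^18 = 3 * 387420489 = 1162261467

Result: 1162261467
Multiplications needed: 6 (6 lines after 3^1)

3^19 = 1162261467. Using exponentiation by squaring, this requires 6 multiplications. The key idea: if the exponent is even, square the half-power; if odd, multiply by the base once.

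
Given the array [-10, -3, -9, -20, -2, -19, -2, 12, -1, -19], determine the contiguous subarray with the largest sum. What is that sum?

Using Kadane's algorithm on [-10, -3, -9, -20, -2, -19, -2, 12, -1, -19]:

Scanning through the array:
Position 1 (value -3): max_ending_here = -3, max_so_far = -3
Position 2 (value -9): max_ending_here = -9, max_so_far = -3
Position 3 (value -20): max_ending_here = -20, max_so_far = -3
Position 4 (value -2): max_ending_here = -2, max_so_far = -2
Position 5 (value -19): max_ending_here = -19, max_so_far = -2
Position 6 (value -2): max_ending_here = -2, max_so_far = -2
Position 7 (value 12): max_ending_here = 12, max_so_far = 12
Position 8 (value -1): max_ending_here = 11, max_so_far = 12
Position 9 (value -19): max_ending_here = -8, max_so_far = 12

Maximum subarray: [12]
Maximum sum: 12

The maximum subarray is [12] with sum 12. This subarray runs from index 7 to index 7.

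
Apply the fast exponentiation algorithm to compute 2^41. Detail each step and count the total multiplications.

Computing 2^41 by squaring (build up from 2^1; each line after the first costs one multiplication):

2^1 = 2
2^2 = (2^1)^2 = 2^2 = 4
2^4 = (2^2)^2 = 4^2 = 16
2^5 = 2 * 2^4 = 2 * 16 = 32
2^10 = (2^5)^2 = 32^2 = 1024
2^20 = (2^10)^2 = 1024^2 = 1048576
2^40 = (2^20)^2 = 1048576^2 = 1099511627776
2^41 = 2 * 2^40 = 2 * 1099511627776 = 2199023255552

Result: 2199023255552
Multiplications needed: 7 (7 lines after 2^1)

2^41 = 2199023255552. Using exponentiation by squaring, this requires 7 multiplications. The key idea: if the exponent is even, square the half-power; if odd, multiply by the base once.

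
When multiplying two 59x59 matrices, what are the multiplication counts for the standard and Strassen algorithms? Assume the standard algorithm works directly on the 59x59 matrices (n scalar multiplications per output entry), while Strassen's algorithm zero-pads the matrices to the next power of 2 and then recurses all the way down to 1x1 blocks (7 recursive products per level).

Matrix multiplication for 59x59 matrices:

Strassen's algorithm requires power-of-2 dimensions. Pad 59x59 to 64x64 (next power of 2).

Standard algorithm: 59^3 = 205379 multiplications
Strassen's algorithm: 7^(log2(64)) = 7^6 = 117649 multiplications
Savings: 205379 - 117649 = 87730 multiplications

Standard: 205379 multiplications (59^3). Strassen: 117649 multiplications (7^6, after padding to 64x64). Strassen reduces 8 recursive multiplications to 7 at each level.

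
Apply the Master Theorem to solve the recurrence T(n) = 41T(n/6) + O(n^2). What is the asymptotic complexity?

Master Theorem for T(n) = 41T(n/6) + O(n^2):

a = 41, b = 6, c = 2
log_b(a) = log_6(41) = 2.0726

Case 1: c = 2 < log_6(41) = 2.0726
T(n) = O(n^(log_6 41))

For T(n) = 41T(n/6) + O(n^2): log_6(41) = 2.0726. This is Case 1 of the Master Theorem (c < log_b(a), work dominated by leaves), giving O(n^(log_6 41)).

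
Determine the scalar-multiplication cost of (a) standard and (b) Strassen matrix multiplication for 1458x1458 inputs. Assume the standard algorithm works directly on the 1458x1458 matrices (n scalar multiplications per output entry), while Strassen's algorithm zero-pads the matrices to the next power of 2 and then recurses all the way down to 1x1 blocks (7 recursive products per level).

Matrix multiplication for 1458x1458 matrices:

Strassen's algorithm requires power-of-2 dimensions. Pad 1458x1458 to 2048x2048 (next power of 2).

Standard algorithm: 1458^3 = 3099363912 multiplications
Strassen's algorithm: 7^(log2(2048)) = 7^11 = 1977326743 multiplications
Savings: 3099363912 - 1977326743 = 1122037169 multiplications

Standard: 3099363912 multiplications (1458^3). Strassen: 1977326743 multiplications (7^11, after padding to 2048x2048). Strassen reduces 8 recursive multiplications to 7 at each level.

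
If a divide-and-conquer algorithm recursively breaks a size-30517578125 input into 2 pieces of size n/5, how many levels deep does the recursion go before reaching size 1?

For divide and conquer with division factor 5:

Problem sizes at each level:
Level 0: 30517578125
Level 1: 6103515625
Level 2: 1220703125
Level 3: 244140625
Level 4: 48828125
Level 5: 9765625
Level 6: 1953125
Level 7: 390625
Level 8: 78125
Level 9: 15625
Level 10: 3125
Level 11: 625
Level 12: 125
Level 13: 25
Level 14: 5
Level 15: 1

The root is level 0 and the size-1 base case is level 15 (the tree spans levels 0 through 15, i.e. 16 levels counting the root), so the depth is the number of divisions: log_5(30517578125) = 15

The recursion tree depth is log_5(30517578125) = 15. At each level, the problem size is divided by 5, so it takes 15 divisions to reduce to a base case of size 1. The algorithm makes 2 recursive calls at each level.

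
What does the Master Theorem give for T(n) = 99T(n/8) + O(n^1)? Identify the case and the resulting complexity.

Master Theorem for T(n) = 99T(n/8) + O(n^1):

a = 99, b = 8, c = 1
log_b(a) = log_8(99) = 2.2098

Case 1: c = 1 < log_8(99) = 2.2098
T(n) = O(n^(log_8 99))

For T(n) = 99T(n/8) + O(n^1): log_8(99) = 2.2098. This is Case 1 of the Master Theorem (c < log_b(a), work dominated by leaves), giving O(n^(log_8 99)).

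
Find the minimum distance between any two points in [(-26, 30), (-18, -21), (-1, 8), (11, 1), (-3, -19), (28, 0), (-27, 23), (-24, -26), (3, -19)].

Computing all pairwise distances among 9 points:

d((-26, 30), (-18, -21)) = 51.6236
d((-26, 30), (-1, 8)) = 33.3017
d((-26, 30), (11, 1)) = 47.0106
d((-26, 30), (-3, -19)) = 54.1295
d((-26, 30), (28, 0)) = 61.7738
d((-26, 30), (-27, 23)) = 7.0711
d((-26, 30), (-24, -26)) = 56.0357
d((-26, 30), (3, -19)) = 56.9386
d((-18, -21), (-1, 8)) = 33.6155
d((-18, -21), (11, 1)) = 36.4005
d((-18, -21), (-3, -19)) = 15.1327
d((-18, -21), (28, 0)) = 50.5668
d((-18, -21), (-27, 23)) = 44.911
d((-18, -21), (-24, -26)) = 7.8102
d((-18, -21), (3, -19)) = 21.095
d((-1, 8), (11, 1)) = 13.8924
d((-1, 8), (-3, -19)) = 27.074
d((-1, 8), (28, 0)) = 30.0832
d((-1, 8), (-27, 23)) = 30.0167
d((-1, 8), (-24, -26)) = 41.0488
d((-1, 8), (3, -19)) = 27.2947
d((11, 1), (-3, -19)) = 24.4131
d((11, 1), (28, 0)) = 17.0294
d((11, 1), (-27, 23)) = 43.909
d((11, 1), (-24, -26)) = 44.2041
d((11, 1), (3, -19)) = 21.5407
d((-3, -19), (28, 0)) = 36.3593
d((-3, -19), (-27, 23)) = 48.3735
d((-3, -19), (-24, -26)) = 22.1359
d((-3, -19), (3, -19)) = 6.0 <-- minimum
d((28, 0), (-27, 23)) = 59.6154
d((28, 0), (-24, -26)) = 58.1378
d((28, 0), (3, -19)) = 31.4006
d((-27, 23), (-24, -26)) = 49.0918
d((-27, 23), (3, -19)) = 51.614
d((-24, -26), (3, -19)) = 27.8927

Closest pair: (-3, -19) and (3, -19) with distance 6.0

The closest pair is (-3, -19) and (3, -19) with Euclidean distance 6.0. For 9 points, brute-force pairwise comparison is shown above. For large n, the divide-and-conquer algorithm (sort by x, recurse on halves, check the dividing strip) achieves O(n log n).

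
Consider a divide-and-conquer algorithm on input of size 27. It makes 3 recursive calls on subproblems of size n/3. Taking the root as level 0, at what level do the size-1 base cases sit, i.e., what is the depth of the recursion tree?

For divide and conquer with division factor 3:

Problem sizes at each level:
Level 0: 27
Level 1: 9
Level 2: 3
Level 3: 1

The root is level 0 and the size-1 base case is level 3 (the tree spans levels 0 through 3, i.e. 4 levels counting the root), so the depth is the number of divisions: log_3(27) = 3

The recursion tree depth is log_3(27) = 3. At each level, the problem size is divided by 3, so it takes 3 divisions to reduce to a base case of size 1. The algorithm makes 3 recursive calls at each level.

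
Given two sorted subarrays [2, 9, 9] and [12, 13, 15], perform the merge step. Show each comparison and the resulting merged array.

Merging process:

Compare 2 vs 12: take 2 from left. Merged: [2]
Compare 9 vs 12: take 9 from left. Merged: [2, 9]
Compare 9 vs 12: take 9 from left. Merged: [2, 9, 9]
Append remaining from right: [12, 13, 15]. Merged: [2, 9, 9, 12, 13, 15]

Final merged array: [2, 9, 9, 12, 13, 15]
Total comparisons: 3

The merged array is [2, 9, 9, 12, 13, 15], requiring 3 comparisons. The merge step runs in O(n) time where n is the total number of elements.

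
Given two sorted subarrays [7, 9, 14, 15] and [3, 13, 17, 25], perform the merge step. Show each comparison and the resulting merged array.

Merging process:

Compare 7 vs 3: take 3 from right. Merged: [3]
Compare 7 vs 13: take 7 from left. Merged: [3, 7]
Compare 9 vs 13: take 9 from left. Merged: [3, 7, 9]
Compare 14 vs 13: take 13 from right. Merged: [3, 7, 9, 13]
Compare 14 vs 17: take 14 from left. Merged: [3, 7, 9, 13, 14]
Compare 15 vs 17: take 15 from left. Merged: [3, 7, 9, 13, 14, 15]
Append remaining from right: [17, 25]. Merged: [3, 7, 9, 13, 14, 15, 17, 25]

Final merged array: [3, 7, 9, 13, 14, 15, 17, 25]
Total comparisons: 6

The merged array is [3, 7, 9, 13, 14, 15, 17, 25], requiring 6 comparisons. The merge step runs in O(n) time where n is the total number of elements.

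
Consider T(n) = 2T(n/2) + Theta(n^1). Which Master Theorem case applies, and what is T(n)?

Master Theorem for T(n) = 2T(n/2) + O(n^1):

a = 2, b = 2, c = 1
log_b(a) = log_2(2) = 1.0000

Case 2: c = 1 = log_2(2) = 1.0000
T(n) = O(n^1 log n) = O(n log n)

For T(n) = 2T(n/2) + O(n^1): log_2(2) = 1.0000. This is Case 2 of the Master Theorem (c = log_b(a), equal work at all levels), giving O(n log n).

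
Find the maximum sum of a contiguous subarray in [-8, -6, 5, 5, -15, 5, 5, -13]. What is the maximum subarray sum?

Using Kadane's algorithm on [-8, -6, 5, 5, -15, 5, 5, -13]:

Scanning through the array:
Position 1 (value -6): max_ending_here = -6, max_so_far = -6
Position 2 (value 5): max_ending_here = 5, max_so_far = 5
Position 3 (value 5): max_ending_here = 10, max_so_far = 10
Position 4 (value -15): max_ending_here = -5, max_so_far = 10
Position 5 (value 5): max_ending_here = 5, max_so_far = 10
Position 6 (value 5): max_ending_here = 10, max_so_far = 10
Position 7 (value -13): max_ending_here = -3, max_so_far = 10

Maximum subarray: [5, 5]
Maximum sum: 10

The maximum subarray is [5, 5] with sum 10. This subarray runs from index 2 to index 3.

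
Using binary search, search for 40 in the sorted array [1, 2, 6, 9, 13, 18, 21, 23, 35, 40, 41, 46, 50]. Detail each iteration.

Binary search for 40 in [1, 2, 6, 9, 13, 18, 21, 23, 35, 40, 41, 46, 50]:

lo=0, hi=12, mid=6, arr[mid]=21 -> 21 < 40, search right half
lo=7, hi=12, mid=9, arr[mid]=40 -> Found target at index 9!

Binary search finds 40 at index 9 after 2 comparisons. The search repeatedly halves the search space by comparing with the middle element.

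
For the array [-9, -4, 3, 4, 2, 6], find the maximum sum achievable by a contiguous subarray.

Using Kadane's algorithm on [-9, -4, 3, 4, 2, 6]:

Scanning through the array:
Position 1 (value -4): max_ending_here = -4, max_so_far = -4
Position 2 (value 3): max_ending_here = 3, max_so_far = 3
Position 3 (value 4): max_ending_here = 7, max_so_far = 7
Position 4 (value 2): max_ending_here = 9, max_so_far = 9
Position 5 (value 6): max_ending_here = 15, max_so_far = 15

Maximum subarray: [3, 4, 2, 6]
Maximum sum: 15

The maximum subarray is [3, 4, 2, 6] with sum 15. This subarray runs from index 2 to index 5.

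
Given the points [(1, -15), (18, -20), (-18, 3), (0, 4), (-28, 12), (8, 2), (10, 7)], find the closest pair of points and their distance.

Computing all pairwise distances among 7 points:

d((1, -15), (18, -20)) = 17.72
d((1, -15), (-18, 3)) = 26.1725
d((1, -15), (0, 4)) = 19.0263
d((1, -15), (-28, 12)) = 39.6232
d((1, -15), (8, 2)) = 18.3848
d((1, -15), (10, 7)) = 23.7697
d((18, -20), (-18, 3)) = 42.72
d((18, -20), (0, 4)) = 30.0
d((18, -20), (-28, 12)) = 56.0357
d((18, -20), (8, 2)) = 24.1661
d((18, -20), (10, 7)) = 28.1603
d((-18, 3), (0, 4)) = 18.0278
d((-18, 3), (-28, 12)) = 13.4536
d((-18, 3), (8, 2)) = 26.0192
d((-18, 3), (10, 7)) = 28.2843
d((0, 4), (-28, 12)) = 29.1204
d((0, 4), (8, 2)) = 8.2462
d((0, 4), (10, 7)) = 10.4403
d((-28, 12), (8, 2)) = 37.3631
d((-28, 12), (10, 7)) = 38.3275
d((8, 2), (10, 7)) = 5.3852 <-- minimum

Closest pair: (8, 2) and (10, 7) with distance 5.3852

The closest pair is (8, 2) and (10, 7) with Euclidean distance 5.3852. For 7 points, brute-force pairwise comparison is shown above. For large n, the divide-and-conquer algorithm (sort by x, recurse on halves, check the dividing strip) achieves O(n log n).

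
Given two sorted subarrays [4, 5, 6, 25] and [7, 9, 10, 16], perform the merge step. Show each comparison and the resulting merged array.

Merging process:

Compare 4 vs 7: take 4 from left. Merged: [4]
Compare 5 vs 7: take 5 from left. Merged: [4, 5]
Compare 6 vs 7: take 6 from left. Merged: [4, 5, 6]
Compare 25 vs 7: take 7 from right. Merged: [4, 5, 6, 7]
Compare 25 vs 9: take 9 from right. Merged: [4, 5, 6, 7, 9]
Compare 25 vs 10: take 10 from right. Merged: [4, 5, 6, 7, 9, 10]
Compare 25 vs 16: take 16 from right. Merged: [4, 5, 6, 7, 9, 10, 16]
Append remaining from left: [25]. Merged: [4, 5, 6, 7, 9, 10, 16, 25]

Final merged array: [4, 5, 6, 7, 9, 10, 16, 25]
Total comparisons: 7

The merged array is [4, 5, 6, 7, 9, 10, 16, 25], requiring 7 comparisons. The merge step runs in O(n) time where n is the total number of elements.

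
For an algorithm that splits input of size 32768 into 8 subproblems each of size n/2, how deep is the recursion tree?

For divide and conquer with division factor 2:

Problem sizes at each level:
Level 0: 32768
Level 1: 16384
Level 2: 8192
Level 3: 4096
Level 4: 2048
Level 5: 1024
Level 6: 512
Level 7: 256
Level 8: 128
Level 9: 64
Level 10: 32
Level 11: 16
Level 12: 8
Level 13: 4
Level 14: 2
Level 15: 1

The root is level 0 and the size-1 base case is level 15 (the tree spans levels 0 through 15, i.e. 16 levels counting the root), so the depth is the number of divisions: log_2(32768) = 15

The recursion tree depth is log_2(32768) = 15. At each level, the problem size is divided by 2, so it takes 15 divisions to reduce to a base case of size 1. The algorithm makes 8 recursive calls at each level.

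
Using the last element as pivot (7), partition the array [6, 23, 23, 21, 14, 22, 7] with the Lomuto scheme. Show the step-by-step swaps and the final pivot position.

Lomuto partition with pivot = 7:

Initial array: [6, 23, 23, 21, 14, 22, 7]

arr[0]=6 <= 7: swap with position 0, array becomes [6, 23, 23, 21, 14, 22, 7]
arr[1]=23 > 7: no swap
arr[2]=23 > 7: no swap
arr[3]=21 > 7: no swap
arr[4]=14 > 7: no swap
arr[5]=22 > 7: no swap

Place pivot at position 1: [6, 7, 23, 21, 14, 22, 23]
Pivot position: 1

After partitioning with pivot 7, the array becomes [6, 7, 23, 21, 14, 22, 23]. The pivot is placed at index 1. All elements to the left of the pivot are <= 7, and all elements to the right are > 7.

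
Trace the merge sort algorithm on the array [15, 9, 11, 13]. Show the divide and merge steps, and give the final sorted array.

Merge sort trace:

Split: [15, 9, 11, 13] -> [15, 9] and [11, 13]
  Split: [15, 9] -> [15] and [9]
  Merge: [15] + [9] -> [9, 15]
  Split: [11, 13] -> [11] and [13]
  Merge: [11] + [13] -> [11, 13]
Merge: [9, 15] + [11, 13] -> [9, 11, 13, 15]

Final sorted array: [9, 11, 13, 15]

The merge sort proceeds by recursively splitting the array and merging sorted halves.
After all merges, the sorted array is [9, 11, 13, 15].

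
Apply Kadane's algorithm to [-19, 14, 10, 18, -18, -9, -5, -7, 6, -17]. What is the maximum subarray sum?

Using Kadane's algorithm on [-19, 14, 10, 18, -18, -9, -5, -7, 6, -17]:

Scanning through the array:
Position 1 (value 14): max_ending_here = 14, max_so_far = 14
Position 2 (value 10): max_ending_here = 24, max_so_far = 24
Position 3 (value 18): max_ending_here = 42, max_so_far = 42
Position 4 (value -18): max_ending_here = 24, max_so_far = 42
Position 5 (value -9): max_ending_here = 15, max_so_far = 42
Position 6 (value -5): max_ending_here = 10, max_so_far = 42
Position 7 (value -7): max_ending_here = 3, max_so_far = 42
Position 8 (value 6): max_ending_here = 9, max_so_far = 42
Position 9 (value -17): max_ending_here = -8, max_so_far = 42

Maximum subarray: [14, 10, 18]
Maximum sum: 42

The maximum subarray is [14, 10, 18] with sum 42. This subarray runs from index 1 to index 3.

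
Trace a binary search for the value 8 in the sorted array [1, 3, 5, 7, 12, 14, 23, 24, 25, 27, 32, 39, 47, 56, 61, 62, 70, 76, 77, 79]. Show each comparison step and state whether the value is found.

Binary search for 8 in [1, 3, 5, 7, 12, 14, 23, 24, 25, 27, 32, 39, 47, 56, 61, 62, 70, 76, 77, 79]:

lo=0, hi=19, mid=9, arr[mid]=27 -> 27 > 8, search left half
lo=0, hi=8, mid=4, arr[mid]=12 -> 12 > 8, search left half
lo=0, hi=3, mid=1, arr[mid]=3 -> 3 < 8, search right half
lo=2, hi=3, mid=2, arr[mid]=5 -> 5 < 8, search right half
lo=3, hi=3, mid=3, arr[mid]=7 -> 7 < 8, search right half
lo=4 > hi=3, target 8 not found

Binary search determines that 8 is not in the array after 5 comparisons. The search space was exhausted without finding the target.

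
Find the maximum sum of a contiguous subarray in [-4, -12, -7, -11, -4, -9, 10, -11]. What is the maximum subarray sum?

Using Kadane's algorithm on [-4, -12, -7, -11, -4, -9, 10, -11]:

Scanning through the array:
Position 1 (value -12): max_ending_here = -12, max_so_far = -4
Position 2 (value -7): max_ending_here = -7, max_so_far = -4
Position 3 (value -11): max_ending_here = -11, max_so_far = -4
Position 4 (value -4): max_ending_here = -4, max_so_far = -4
Position 5 (value -9): max_ending_here = -9, max_so_far = -4
Position 6 (value 10): max_ending_here = 10, max_so_far = 10
Position 7 (value -11): max_ending_here = -1, max_so_far = 10

Maximum subarray: [10]
Maximum sum: 10

The maximum subarray is [10] with sum 10. This subarray runs from index 6 to index 6.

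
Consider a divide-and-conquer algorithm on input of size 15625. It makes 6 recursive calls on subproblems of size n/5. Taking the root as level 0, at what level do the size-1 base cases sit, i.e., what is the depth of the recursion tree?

For divide and conquer with division factor 5:

Problem sizes at each level:
Level 0: 15625
Level 1: 3125
Level 2: 625
Level 3: 125
Level 4: 25
Level 5: 5
Level 6: 1

The root is level 0 and the size-1 base case is level 6 (the tree spans levels 0 through 6, i.e. 7 levels counting the root), so the depth is the number of divisions: log_5(15625) = 6

The recursion tree depth is log_5(15625) = 6. At each level, the problem size is divided by 5, so it takes 6 divisions to reduce to a base case of size 1. The algorithm makes 6 recursive calls at each level.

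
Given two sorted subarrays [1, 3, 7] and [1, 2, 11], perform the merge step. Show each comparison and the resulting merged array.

Merging process:

Compare 1 vs 1: take 1 from left. Merged: [1]
Compare 3 vs 1: take 1 from right. Merged: [1, 1]
Compare 3 vs 2: take 2 from right. Merged: [1, 1, 2]
Compare 3 vs 11: take 3 from left. Merged: [1, 1, 2, 3]
Compare 7 vs 11: take 7 from left. Merged: [1, 1, 2, 3, 7]
Append remaining from right: [11]. Merged: [1, 1, 2, 3, 7, 11]

Final merged array: [1, 1, 2, 3, 7, 11]
Total comparisons: 5

The merged array is [1, 1, 2, 3, 7, 11], requiring 5 comparisons. The merge step runs in O(n) time where n is the total number of elements.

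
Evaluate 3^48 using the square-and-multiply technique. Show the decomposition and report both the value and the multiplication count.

Computing 3^48 by squaring (build up from 3^1; each line after the first costs one multiplication):

3^1 = 3
3^2 = (3^1)^2 = 3^2 = 9
3^3 = 3 * 3^2 = 3 * 9 = 27
3^6 = (3^3)^2 = 27^2 = 729
3^12 = (3^6)^2 = 729^2 = 531441
3^24 = (3^12)^2 = 531441^2 = 282429536481
3^48 = (3^24)^2 = 282429536481^2 = 79766443076872509863361

Result: 79766443076872509863361
Multiplications needed: 6 (6 lines after 3^1)

3^48 = 79766443076872509863361. Using exponentiation by squaring, this requires 6 multiplications. The key idea: if the exponent is even, square the half-power; if odd, multiply by the base once.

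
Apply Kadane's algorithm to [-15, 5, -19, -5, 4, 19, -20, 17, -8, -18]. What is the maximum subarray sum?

Using Kadane's algorithm on [-15, 5, -19, -5, 4, 19, -20, 17, -8, -18]:

Scanning through the array:
Position 1 (value 5): max_ending_here = 5, max_so_far = 5
Position 2 (value -19): max_ending_here = -14, max_so_far = 5
Position 3 (value -5): max_ending_here = -5, max_so_far = 5
Position 4 (value 4): max_ending_here = 4, max_so_far = 5
Position 5 (value 19): max_ending_here = 23, max_so_far = 23
Position 6 (value -20): max_ending_here = 3, max_so_far = 23
Position 7 (value 17): max_ending_here = 20, max_so_far = 23
Position 8 (value -8): max_ending_here = 12, max_so_far = 23
Position 9 (value -18): max_ending_here = -6, max_so_far = 23

Maximum subarray: [4, 19]
Maximum sum: 23

The maximum subarray is [4, 19] with sum 23. This subarray runs from index 4 to index 5.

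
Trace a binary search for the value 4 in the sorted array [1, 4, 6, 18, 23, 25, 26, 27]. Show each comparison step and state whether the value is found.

Binary search for 4 in [1, 4, 6, 18, 23, 25, 26, 27]:

lo=0, hi=7, mid=3, arr[mid]=18 -> 18 > 4, search left half
lo=0, hi=2, mid=1, arr[mid]=4 -> Found target at index 1!

Binary search finds 4 at index 1 after 2 comparisons. The search repeatedly halves the search space by comparing with the middle element.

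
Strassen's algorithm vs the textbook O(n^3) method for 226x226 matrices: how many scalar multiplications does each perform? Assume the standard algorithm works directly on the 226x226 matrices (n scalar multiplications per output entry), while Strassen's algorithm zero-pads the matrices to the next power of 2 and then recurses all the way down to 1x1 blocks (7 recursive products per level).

Matrix multiplication for 226x226 matrices:

Strassen's algorithm requires power-of-2 dimensions. Pad 226x226 to 256x256 (next power of 2).

Standard algorithm: 226^3 = 11543176 multiplications
Strassen's algorithm: 7^(log2(256)) = 7^8 = 5764801 multiplications
Savings: 11543176 - 5764801 = 5778375 multiplications

Standard: 11543176 multiplications (226^3). Strassen: 5764801 multiplications (7^8, after padding to 256x256). Strassen reduces 8 recursive multiplications to 7 at each level.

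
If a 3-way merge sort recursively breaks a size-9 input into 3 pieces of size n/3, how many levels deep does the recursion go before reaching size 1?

For divide and conquer with division factor 3:

Problem sizes at each level:
Level 0: 9
Level 1: 3
Level 2: 1

The root is level 0 and the size-1 base case is level 2 (the tree spans levels 0 through 2, i.e. 3 levels counting the root), so the depth is the number of divisions: log_3(9) = 2

The recursion tree depth is log_3(9) = 2. At each level, the problem size is divided by 3, so it takes 2 divisions to reduce to a base case of size 1. The algorithm makes 3 recursive calls at each level.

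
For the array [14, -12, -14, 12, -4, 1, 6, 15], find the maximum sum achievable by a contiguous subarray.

Using Kadane's algorithm on [14, -12, -14, 12, -4, 1, 6, 15]:

Scanning through the array:
Position 1 (value -12): max_ending_here = 2, max_so_far = 14
Position 2 (value -14): max_ending_here = -12, max_so_far = 14
Position 3 (value 12): max_ending_here = 12, max_so_far = 14
Position 4 (value -4): max_ending_here = 8, max_so_far = 14
Position 5 (value 1): max_ending_here = 9, max_so_far = 14
Position 6 (value 6): max_ending_here = 15, max_so_far = 15
Position 7 (value 15): max_ending_here = 30, max_so_far = 30

Maximum subarray: [12, -4, 1, 6, 15]
Maximum sum: 30

The maximum subarray is [12, -4, 1, 6, 15] with sum 30. This subarray runs from index 3 to index 7.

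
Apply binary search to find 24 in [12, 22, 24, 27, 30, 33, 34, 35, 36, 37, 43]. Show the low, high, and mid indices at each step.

Binary search for 24 in [12, 22, 24, 27, 30, 33, 34, 35, 36, 37, 43]:

lo=0, hi=10, mid=5, arr[mid]=33 -> 33 > 24, search left half
lo=0, hi=4, mid=2, arr[mid]=24 -> Found target at index 2!

Binary search finds 24 at index 2 after 2 comparisons. The search repeatedly halves the search space by comparing with the middle element.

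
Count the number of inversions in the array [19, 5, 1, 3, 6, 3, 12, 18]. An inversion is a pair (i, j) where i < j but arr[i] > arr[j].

Finding inversions in [19, 5, 1, 3, 6, 3, 12, 18]:

(0, 1): arr[0]=19 > arr[1]=5
(0, 2): arr[0]=19 > arr[2]=1
(0, 3): arr[0]=19 > arr[3]=3
(0, 4): arr[0]=19 > arr[4]=6
(0, 5): arr[0]=19 > arr[5]=3
(0, 6): arr[0]=19 > arr[6]=12
(0, 7): arr[0]=19 > arr[7]=18
(1, 2): arr[1]=5 > arr[2]=1
(1, 3): arr[1]=5 > arr[3]=3
(1, 5): arr[1]=5 > arr[5]=3
(4, 5): arr[4]=6 > arr[5]=3

Total inversions: 11

The array has 11 inversion(s): (0,1), (0,2), (0,3), (0,4), (0,5), (0,6), (0,7), (1,2), (1,3), (1,5), (4,5). Each pair (i,j) satisfies i < j and arr[i] > arr[j].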